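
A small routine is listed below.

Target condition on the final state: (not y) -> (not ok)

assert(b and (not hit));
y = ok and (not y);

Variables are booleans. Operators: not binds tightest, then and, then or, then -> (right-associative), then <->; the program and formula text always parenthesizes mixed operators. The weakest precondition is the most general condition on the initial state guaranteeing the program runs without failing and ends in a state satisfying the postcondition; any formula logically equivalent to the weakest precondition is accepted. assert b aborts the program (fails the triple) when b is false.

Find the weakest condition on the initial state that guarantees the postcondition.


Working backward. After the program, (not y) -> (not ok) must hold.
Before y := ok and (not y): (not (ok and (not y))) -> (not ok)
Before assert b and (not hit): b and (not hit) and ((not (ok and (not y))) -> (not ok))
Answer: WP = b and (not hit) and ((not (ok and (not y))) -> (not ok))


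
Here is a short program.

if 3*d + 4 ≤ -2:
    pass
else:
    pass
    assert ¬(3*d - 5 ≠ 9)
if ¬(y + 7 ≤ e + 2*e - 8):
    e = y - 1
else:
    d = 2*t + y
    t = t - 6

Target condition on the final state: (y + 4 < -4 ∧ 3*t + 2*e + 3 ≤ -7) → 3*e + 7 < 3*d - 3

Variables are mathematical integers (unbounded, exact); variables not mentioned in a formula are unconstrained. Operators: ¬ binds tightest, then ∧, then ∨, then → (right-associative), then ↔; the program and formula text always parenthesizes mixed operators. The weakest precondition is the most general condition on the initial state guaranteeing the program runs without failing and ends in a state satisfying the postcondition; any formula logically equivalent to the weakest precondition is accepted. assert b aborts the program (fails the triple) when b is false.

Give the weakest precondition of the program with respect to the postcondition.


Working backward. After the program, the postcondition (y + 4 < -4 ∧ 3*t + 2*e + 3 ≤ -7) → 3*e + 7 < 3*d - 3 must hold; in canonical form it is (y < -8 ∧ 2*e + 3*t ≤ -10) → 3*e < 3*d - 10.
Then branch requires (y < -8 ∧ 3*t + 2*y ≤ -8) → 3*y < 3*d - 7; else branch requires (y < -8 ∧ 2*e + 3*t ≤ 8) → 3*e < 6*t + 3*y - 10.
Before the if: ((¬(y ≤ 3*e - 15)) → ((y < -8 ∧ 3*t + 2*y ≤ -8) → 3*y < 3*d - 7)) ∧ (y ≤ 3*e - 15 → ((y < -8 ∧ 2*e + 3*t ≤ 8) → 3*e < 6*t + 3*y - 10))
Then branch requires ((¬(y ≤ 3*e - 15)) → ((y < -8 ∧ 3*t + 2*y ≤ -8) → 3*y < 3*d - 7)) ∧ (y ≤ 3*e - 15 → ((y < -8 ∧ 2*e + 3*t ≤ 8) → 3*e < 6*t + 3*y - 10)); else branch requires (¬(3*d ≠ 14)) ∧ ((¬(y ≤ 3*e - 15)) → ((y < -8 ∧ 3*t + 2*y ≤ -8) → 3*y < 3*d - 7)) ∧ (y ≤ 3*e - 15 → ((y < -8 ∧ 2*e + 3*t ≤ 8) → 3*e < 6*t + 3*y - 10)).
Before the if: (3*d ≤ -6 → (((¬(y ≤ 3*e - 15)) → ((y < -8 ∧ 3*t + 2*y ≤ -8) → 3*y < 3*d - 7)) ∧ (y ≤ 3*e - 15 → ((y < -8 ∧ 2*e + 3*t ≤ 8) → 3*e < 6*t + 3*y - 10)))) ∧ ((¬(3*d ≤ -6)) → ((¬(3*d ≠ 14)) ∧ ((¬(y ≤ 3*e - 15)) → ((y < -8 ∧ 3*t + 2*y ≤ -8) → 3*y < 3*d - 7)) ∧ (y ≤ 3*e - 15 → ((y < -8 ∧ 2*e + 3*t ≤ 8) → 3*e < 6*t + 3*y - 10))))
Answer: WP = (3*d ≤ -6 → (((¬(y ≤ 3*e - 15)) → ((y < -8 ∧ 3*t + 2*y ≤ -8) → 3*y < 3*d - 7)) ∧ (y ≤ 3*e - 15 → ((y < -8 ∧ 2*e + 3*t ≤ 8) → 3*e < 6*t + 3*y - 10)))) ∧ ((¬(3*d ≤ -6)) → ((¬(3*d ≠ 14)) ∧ ((¬(y ≤ 3*e - 15)) → ((y < -8 ∧ 3*t + 2*y ≤ -8) → 3*y < 3*d - 7)) ∧ (y ≤ 3*e - 15 → ((y < -8 ∧ 2*e + 3*t ≤ 8) → 3*e < 6*t + 3*y - 10))))


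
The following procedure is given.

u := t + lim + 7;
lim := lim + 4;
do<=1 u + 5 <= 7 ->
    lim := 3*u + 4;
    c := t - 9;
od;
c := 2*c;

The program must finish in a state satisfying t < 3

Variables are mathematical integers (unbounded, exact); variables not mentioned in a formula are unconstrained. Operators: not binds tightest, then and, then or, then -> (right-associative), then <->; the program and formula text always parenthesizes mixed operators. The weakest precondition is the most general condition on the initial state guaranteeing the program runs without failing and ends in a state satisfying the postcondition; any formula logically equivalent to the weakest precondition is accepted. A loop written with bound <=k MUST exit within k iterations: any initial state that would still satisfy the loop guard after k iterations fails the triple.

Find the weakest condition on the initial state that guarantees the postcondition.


Working backward. After the program, t < 3 must hold.
Before c := 2*c: t < 3
Before the loop (bound <=1), unroll the exhaustion recursion (WP_0 = exit-now case; WP_j = one more guarded iteration, up to j = 1):
  WP_0: (not (u <= 2)) and t < 3
  WP_1: (u <= 2 -> ((not (u <= 2)) and t < 3)) and ((not (u <= 2)) -> t < 3)
So before the loop: (u <= 2 -> ((not (u <= 2)) and t < 3)) and ((not (u <= 2)) -> t < 3)
Before lim := lim + 4: (u <= 2 -> ((not (u <= 2)) and t < 3)) and ((not (u <= 2)) -> t < 3)
Before u := t + lim + 7: (lim + t <= -5 -> ((not (lim + t <= -5)) and t < 3)) and ((not (lim + t <= -5)) -> t < 3)
Answer: WP = (lim + t <= -5 -> ((not (lim + t <= -5)) and t < 3)) and ((not (lim + t <= -5)) -> t < 3)


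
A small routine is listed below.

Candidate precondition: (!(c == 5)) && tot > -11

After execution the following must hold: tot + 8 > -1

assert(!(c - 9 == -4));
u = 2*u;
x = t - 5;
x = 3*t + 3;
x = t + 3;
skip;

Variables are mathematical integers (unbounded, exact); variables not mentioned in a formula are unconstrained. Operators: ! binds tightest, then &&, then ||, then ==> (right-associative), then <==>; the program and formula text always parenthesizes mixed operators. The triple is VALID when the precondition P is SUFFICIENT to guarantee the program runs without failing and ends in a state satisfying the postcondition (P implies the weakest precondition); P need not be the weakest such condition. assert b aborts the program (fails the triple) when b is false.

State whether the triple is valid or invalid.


Working backward. After the program, the postcondition tot + 8 > -1 must hold; in canonical form it is tot > -9.
Before skip: tot > -9
Before x := t + 3: tot > -9
Before x := 3*t + 3: tot > -9
Before x := t - 5: tot > -9
Before u := 2*u: tot > -9
Before assert !(c - 9 == -4): (!(c == 5)) && tot > -9
The weakest precondition is (!(c == 5)) && tot > -9.
Check whether (!(c == 5)) && tot > -11 implies it.
Countermodel: at the initial state c = 6, tot = -10, the precondition holds but the weakest precondition fails.
Answer: invalid


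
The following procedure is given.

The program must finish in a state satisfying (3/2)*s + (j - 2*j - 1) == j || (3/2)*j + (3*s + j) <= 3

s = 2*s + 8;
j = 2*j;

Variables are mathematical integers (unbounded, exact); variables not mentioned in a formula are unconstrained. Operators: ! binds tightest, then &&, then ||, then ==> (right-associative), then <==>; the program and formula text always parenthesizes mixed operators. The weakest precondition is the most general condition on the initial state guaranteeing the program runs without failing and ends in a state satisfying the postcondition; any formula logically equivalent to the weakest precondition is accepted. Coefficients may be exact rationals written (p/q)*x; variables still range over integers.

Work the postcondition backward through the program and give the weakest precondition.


Working backward. After the program, the postcondition (3/2)*s + (j - 2*j - 1) == j || (3/2)*j + (3*s + j) <= 3 must hold; in canonical form it is (3/2)*s == 2*j + 1 || (5/2)*j + 3*s <= 3.
Before j := 2*j: (3/2)*s == 4*j + 1 || 5*j + 3*s <= 3
Before s := 2*s + 8: 3*s == 4*j - 11 || 5*j + 6*s <= -21
Answer: WP = 3*s == 4*j - 11 || 5*j + 6*s <= -21


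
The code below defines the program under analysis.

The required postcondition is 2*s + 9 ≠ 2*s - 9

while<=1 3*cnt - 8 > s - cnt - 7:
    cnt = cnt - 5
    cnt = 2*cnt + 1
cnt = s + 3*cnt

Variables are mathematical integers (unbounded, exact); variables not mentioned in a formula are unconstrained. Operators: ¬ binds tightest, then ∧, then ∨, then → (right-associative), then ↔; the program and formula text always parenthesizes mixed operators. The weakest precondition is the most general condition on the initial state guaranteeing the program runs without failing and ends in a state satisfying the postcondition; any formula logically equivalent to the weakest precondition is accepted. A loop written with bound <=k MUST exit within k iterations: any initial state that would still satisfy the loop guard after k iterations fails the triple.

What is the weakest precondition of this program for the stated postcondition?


Working backward. After the program, the postcondition 2*s + 9 ≠ 2*s - 9 must hold; in canonical form it is true.
Before cnt := s + 3*cnt: true
Before the loop (bound <=1), unroll the exhaustion recursion (WP_0 = exit-now case; WP_j = one more guarded iteration, up to j = 1):
  WP_0: ¬(4*cnt > s + 1)
  WP_1: 4*cnt > s + 1 → (¬(8*cnt > s + 37))
So before the loop: 4*cnt > s + 1 → (¬(8*cnt > s + 37))
Answer: WP = 4*cnt > s + 1 → (¬(8*cnt > s + 37))


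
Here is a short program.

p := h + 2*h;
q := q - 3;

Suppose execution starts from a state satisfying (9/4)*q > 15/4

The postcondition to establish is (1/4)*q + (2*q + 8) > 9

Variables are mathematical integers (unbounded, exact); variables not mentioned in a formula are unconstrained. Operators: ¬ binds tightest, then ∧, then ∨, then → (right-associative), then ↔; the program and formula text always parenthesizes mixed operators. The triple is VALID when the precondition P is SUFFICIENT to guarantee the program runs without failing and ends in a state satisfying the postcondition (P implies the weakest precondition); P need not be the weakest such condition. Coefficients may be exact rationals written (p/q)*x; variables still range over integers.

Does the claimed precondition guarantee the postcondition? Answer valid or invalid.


Working backward. After the program, the postcondition (1/4)*q + (2*q + 8) > 9 must hold; in canonical form it is (9/4)*q > 1.
Before q := q - 3: (9/4)*q > 31/4
Before p := h + 2*h: (9/4)*q > 31/4
The weakest precondition is (9/4)*q > 31/4.
Check whether (9/4)*q > 15/4 implies it.
Countermodel: at the initial state q = 2, the precondition holds but the weakest precondition fails.
Answer: invalid


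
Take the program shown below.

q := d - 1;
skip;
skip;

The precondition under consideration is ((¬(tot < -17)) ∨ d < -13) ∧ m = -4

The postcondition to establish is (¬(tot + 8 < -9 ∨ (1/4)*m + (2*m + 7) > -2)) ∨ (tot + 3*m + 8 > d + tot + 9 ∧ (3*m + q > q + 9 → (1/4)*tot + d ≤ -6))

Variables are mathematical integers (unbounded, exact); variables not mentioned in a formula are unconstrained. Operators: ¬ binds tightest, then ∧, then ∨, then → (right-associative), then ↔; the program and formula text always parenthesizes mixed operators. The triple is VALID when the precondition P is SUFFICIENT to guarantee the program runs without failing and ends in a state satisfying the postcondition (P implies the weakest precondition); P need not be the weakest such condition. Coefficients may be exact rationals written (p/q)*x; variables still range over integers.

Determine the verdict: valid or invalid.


Working backward. After the program, the postcondition (¬(tot + 8 < -9 ∨ (1/4)*m + (2*m + 7) > -2)) ∨ (tot + 3*m + 8 > d + tot + 9 ∧ (3*m + q > q + 9 → (1/4)*tot + d ≤ -6)) must hold; in canonical form it is (¬(tot < -17 ∨ (9/4)*m > -9)) ∨ (3*m > d + 1 ∧ (3*m > 9 → d + (1/4)*tot ≤ -6)).
Before skip: (¬(tot < -17 ∨ (9/4)*m > -9)) ∨ (3*m > d + 1 ∧ (3*m > 9 → d + (1/4)*tot ≤ -6))
Before skip: (¬(tot < -17 ∨ (9/4)*m > -9)) ∨ (3*m > d + 1 ∧ (3*m > 9 → d + (1/4)*tot ≤ -6))
Before q := d - 1: (¬(tot < -17 ∨ (9/4)*m > -9)) ∨ (3*m > d + 1 ∧ (3*m > 9 → d + (1/4)*tot ≤ -6))
The weakest precondition is (¬(tot < -17 ∨ (9/4)*m > -9)) ∨ (3*m > d + 1 ∧ (3*m > 9 → d + (1/4)*tot ≤ -6)).
Check whether ((¬(tot < -17)) ∨ d < -13) ∧ m = -4 implies it.
Every state satisfying the precondition satisfies the weakest precondition: the implication holds.
Answer: valid


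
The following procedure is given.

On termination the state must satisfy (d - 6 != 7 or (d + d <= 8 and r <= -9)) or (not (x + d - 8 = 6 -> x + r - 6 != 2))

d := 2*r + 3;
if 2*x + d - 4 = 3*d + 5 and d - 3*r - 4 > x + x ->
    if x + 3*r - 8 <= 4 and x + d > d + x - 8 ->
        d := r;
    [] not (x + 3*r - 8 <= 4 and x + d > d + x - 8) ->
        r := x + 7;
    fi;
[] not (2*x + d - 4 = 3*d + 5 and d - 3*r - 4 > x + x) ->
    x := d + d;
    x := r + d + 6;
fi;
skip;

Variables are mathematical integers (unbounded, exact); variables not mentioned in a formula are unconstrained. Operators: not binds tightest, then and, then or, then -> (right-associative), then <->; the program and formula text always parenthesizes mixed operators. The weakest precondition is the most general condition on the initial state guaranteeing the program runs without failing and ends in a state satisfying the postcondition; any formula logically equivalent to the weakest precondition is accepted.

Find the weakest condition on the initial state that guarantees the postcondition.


Working backward. After the program, the postcondition (d - 6 != 7 or (d + d <= 8 and r <= -9)) or (not (x + d - 8 = 6 -> x + r - 6 != 2)) must hold; in canonical form it is d != 13 or (2*d <= 8 and r <= -9) or (not (d + x = 14 -> r + x != 8)).
Before skip: d != 13 or (2*d <= 8 and r <= -9) or (not (d + x = 14 -> r + x != 8))
Then branch requires (3*r + x <= 12 -> (r != 13 or (2*r <= 8 and r <= -9) or (not (r + x = 14 -> r + x != 8)))) and ((not (3*r + x <= 12)) -> (d != 13 or (2*d <= 8 and x <= -16) or (not (d + x = 14 -> 2*x != 1)))); else branch requires d != 13 or (2*d <= 8 and r <= -9) or (not (2*d + r = 8 -> d + 2*r != 2)).
Before the if: ((2*x = 2*d + 9 and d > 3*r + 2*x + 4) -> ((3*r + x <= 12 -> (r != 13 or (2*r <= 8 and r <= -9) or (not (r + x = 14 -> r + x != 8)))) and ((not (3*r + x <= 12)) -> (d != 13 or (2*d <= 8 and x <= -16) or (not (d + x = 14 -> 2*x != 1)))))) and ((not (2*x = 2*d + 9 and d > 3*r + 2*x + 4)) -> (d != 13 or (2*d <= 8 and r <= -9) or (not (2*d + r = 8 -> d + 2*r != 2))))
Before d := 2*r + 3: ((2*x = 4*r + 15 and r + 2*x < -1) -> ((3*r + x <= 12 -> (r != 13 or (2*r <= 8 and r <= -9) or (not (r + x = 14 -> r + x != 8)))) and ((not (3*r + x <= 12)) -> (2*r != 10 or (4*r <= 2 and x <= -16) or (not (2*r + x = 11 -> 2*x != 1)))))) and ((not (2*x = 4*r + 15 and r + 2*x < -1)) -> (2*r != 10 or (4*r <= 2 and r <= -9) or (not (5*r = 2 -> 4*r != -1))))
Answer: WP = ((2*x = 4*r + 15 and r + 2*x < -1) -> ((3*r + x <= 12 -> (r != 13 or (2*r <= 8 and r <= -9) or (not (r + x = 14 -> r + x != 8)))) and ((not (3*r + x <= 12)) -> (2*r != 10 or (4*r <= 2 and x <= -16) or (not (2*r + x = 11 -> 2*x != 1)))))) and ((not (2*x = 4*r + 15 and r + 2*x < -1)) -> (2*r != 10 or (4*r <= 2 and r <= -9) or (not (5*r = 2 -> 4*r != -1))))


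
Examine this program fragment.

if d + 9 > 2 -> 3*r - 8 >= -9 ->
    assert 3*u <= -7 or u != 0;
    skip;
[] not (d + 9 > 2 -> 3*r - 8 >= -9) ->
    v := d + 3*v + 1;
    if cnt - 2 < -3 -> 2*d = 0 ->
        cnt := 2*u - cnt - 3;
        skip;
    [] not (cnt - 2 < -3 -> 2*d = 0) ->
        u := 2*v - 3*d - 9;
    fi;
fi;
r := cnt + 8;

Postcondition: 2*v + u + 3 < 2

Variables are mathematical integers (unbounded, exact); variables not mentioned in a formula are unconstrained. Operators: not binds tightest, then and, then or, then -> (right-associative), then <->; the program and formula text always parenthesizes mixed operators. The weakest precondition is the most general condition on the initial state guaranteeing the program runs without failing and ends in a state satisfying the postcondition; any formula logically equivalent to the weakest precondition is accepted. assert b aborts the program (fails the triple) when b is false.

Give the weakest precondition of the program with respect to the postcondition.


Working backward. After the program, the postcondition 2*v + u + 3 < 2 must hold; in canonical form it is u + 2*v < -1.
Before r := cnt + 8: u + 2*v < -1
Then branch requires (3*u <= -7 or u != 0) and u + 2*v < -1; else branch requires ((cnt < -1 -> 2*d = 0) -> 2*d + u + 6*v < -3) and ((not (cnt < -1 -> 2*d = 0)) -> d + 12*v < 4).
Before the if: ((d > -7 -> 3*r >= -1) -> ((3*u <= -7 or u != 0) and u + 2*v < -1)) and ((not (d > -7 -> 3*r >= -1)) -> (((cnt < -1 -> 2*d = 0) -> 2*d + u + 6*v < -3) and ((not (cnt < -1 -> 2*d = 0)) -> d + 12*v < 4)))
Answer: WP = ((d > -7 -> 3*r >= -1) -> ((3*u <= -7 or u != 0) and u + 2*v < -1)) and ((not (d > -7 -> 3*r >= -1)) -> (((cnt < -1 -> 2*d = 0) -> 2*d + u + 6*v < -3) and ((not (cnt < -1 -> 2*d = 0)) -> d + 12*v < 4)))


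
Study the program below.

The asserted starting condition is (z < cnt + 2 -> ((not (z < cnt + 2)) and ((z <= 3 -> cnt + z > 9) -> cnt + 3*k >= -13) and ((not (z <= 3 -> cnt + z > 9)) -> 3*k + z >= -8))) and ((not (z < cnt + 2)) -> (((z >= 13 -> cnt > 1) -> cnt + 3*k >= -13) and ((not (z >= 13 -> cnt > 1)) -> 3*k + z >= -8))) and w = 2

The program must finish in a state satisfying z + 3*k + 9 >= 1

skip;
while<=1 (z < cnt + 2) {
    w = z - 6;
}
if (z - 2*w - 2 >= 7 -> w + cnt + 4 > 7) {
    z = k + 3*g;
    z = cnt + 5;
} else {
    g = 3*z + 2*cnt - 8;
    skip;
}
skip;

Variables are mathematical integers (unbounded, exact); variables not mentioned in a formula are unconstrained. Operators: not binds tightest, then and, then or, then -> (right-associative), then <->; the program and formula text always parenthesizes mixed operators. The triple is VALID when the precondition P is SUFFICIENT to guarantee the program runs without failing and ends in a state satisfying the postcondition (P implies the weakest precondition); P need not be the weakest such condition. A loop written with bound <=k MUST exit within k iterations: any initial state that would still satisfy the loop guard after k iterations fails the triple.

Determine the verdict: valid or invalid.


Working backward. After the program, the postcondition z + 3*k + 9 >= 1 must hold; in canonical form it is 3*k + z >= -8.
Before skip: 3*k + z >= -8
Then branch requires cnt + 3*k >= -13; else branch requires 3*k + z >= -8.
Before the if: ((z >= 2*w + 9 -> cnt + w > 3) -> cnt + 3*k >= -13) and ((not (z >= 2*w + 9 -> cnt + w > 3)) -> 3*k + z >= -8)
Before the loop (bound <=1), unroll the exhaustion recursion (WP_0 = exit-now case; WP_j = one more guarded iteration, up to j = 1):
  WP_0: (not (z < cnt + 2)) and ((z >= 2*w + 9 -> cnt + w > 3) -> cnt + 3*k >= -13) and ((not (z >= 2*w + 9 -> cnt + w > 3)) -> 3*k + z >= -8)
  WP_1: (z < cnt + 2 -> ((not (z < cnt + 2)) and ((z <= 3 -> cnt + z > 9) -> cnt + 3*k >= -13) and ((not (z <= 3 -> cnt + z > 9)) -> 3*k + z >= -8))) and ((not (z < cnt + 2)) -> (((z >= 2*w + 9 -> cnt + w > 3) -> cnt + 3*k >= -13) and ((not (z >= 2*w + 9 -> cnt + w > 3)) -> 3*k + z >= -8)))
So before the loop: (z < cnt + 2 -> ((not (z < cnt + 2)) and ((z <= 3 -> cnt + z > 9) -> cnt + 3*k >= -13) and ((not (z <= 3 -> cnt + z > 9)) -> 3*k + z >= -8))) and ((not (z < cnt + 2)) -> (((z >= 2*w + 9 -> cnt + w > 3) -> cnt + 3*k >= -13) and ((not (z >= 2*w + 9 -> cnt + w > 3)) -> 3*k + z >= -8)))
Before skip: (z < cnt + 2 -> ((not (z < cnt + 2)) and ((z <= 3 -> cnt + z > 9) -> cnt + 3*k >= -13) and ((not (z <= 3 -> cnt + z > 9)) -> 3*k + z >= -8))) and ((not (z < cnt + 2)) -> (((z >= 2*w + 9 -> cnt + w > 3) -> cnt + 3*k >= -13) and ((not (z >= 2*w + 9 -> cnt + w > 3)) -> 3*k + z >= -8)))
The weakest precondition is (z < cnt + 2 -> ((not (z < cnt + 2)) and ((z <= 3 -> cnt + z > 9) -> cnt + 3*k >= -13) and ((not (z <= 3 -> cnt + z > 9)) -> 3*k + z >= -8))) and ((not (z < cnt + 2)) -> (((z >= 2*w + 9 -> cnt + w > 3) -> cnt + 3*k >= -13) and ((not (z >= 2*w + 9 -> cnt + w > 3)) -> 3*k + z >= -8))).
Check whether (z < cnt + 2 -> ((not (z < cnt + 2)) and ((z <= 3 -> cnt + z > 9) -> cnt + 3*k >= -13) and ((not (z <= 3 -> cnt + z > 9)) -> 3*k + z >= -8))) and ((not (z < cnt + 2)) -> (((z >= 13 -> cnt > 1) -> cnt + 3*k >= -13) and ((not (z >= 13 -> cnt > 1)) -> 3*k + z >= -8))) and w = 2 implies it.
Every state satisfying the precondition satisfies the weakest precondition: the implication holds.
Answer: valid


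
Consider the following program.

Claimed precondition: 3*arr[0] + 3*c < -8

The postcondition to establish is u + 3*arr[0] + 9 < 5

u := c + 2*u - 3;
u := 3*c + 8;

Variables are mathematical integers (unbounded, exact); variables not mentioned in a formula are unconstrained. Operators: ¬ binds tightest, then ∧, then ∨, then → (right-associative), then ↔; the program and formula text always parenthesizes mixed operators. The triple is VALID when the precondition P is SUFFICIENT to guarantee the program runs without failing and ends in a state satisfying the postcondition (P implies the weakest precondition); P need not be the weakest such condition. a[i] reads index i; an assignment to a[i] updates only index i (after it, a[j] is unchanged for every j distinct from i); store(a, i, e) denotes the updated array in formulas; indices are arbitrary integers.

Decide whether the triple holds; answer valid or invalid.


Working backward. After the program, the postcondition u + 3*arr[0] + 9 < 5 must hold; in canonical form it is 3*arr[0] + u < -4.
Before u := 3*c + 8: 3*arr[0] + 3*c < -12
Before u := c + 2*u - 3: 3*arr[0] + 3*c < -12
The weakest precondition is 3*arr[0] + 3*c < -12.
Check whether 3*arr[0] + 3*c < -8 implies it.
Countermodel: at the initial state arr = {[0] = 0, elsewhere 0}, c = -3, the precondition holds but the weakest precondition fails.
Answer: invalid


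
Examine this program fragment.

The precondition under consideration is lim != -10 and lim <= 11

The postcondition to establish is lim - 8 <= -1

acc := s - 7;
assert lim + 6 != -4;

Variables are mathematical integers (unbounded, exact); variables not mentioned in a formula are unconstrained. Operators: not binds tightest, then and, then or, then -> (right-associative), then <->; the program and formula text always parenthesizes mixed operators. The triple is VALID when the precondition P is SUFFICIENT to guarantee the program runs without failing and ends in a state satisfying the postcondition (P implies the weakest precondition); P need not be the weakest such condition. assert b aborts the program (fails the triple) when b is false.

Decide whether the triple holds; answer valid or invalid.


Working backward. After the program, the postcondition lim - 8 <= -1 must hold; in canonical form it is lim <= 7.
Before assert lim + 6 != -4: lim != -10 and lim <= 7
Before acc := s - 7: lim != -10 and lim <= 7
The weakest precondition is lim != -10 and lim <= 7.
Check whether lim != -10 and lim <= 11 implies it.
Countermodel: at the initial state lim = 8, the precondition holds but the weakest precondition fails.
Answer: invalid


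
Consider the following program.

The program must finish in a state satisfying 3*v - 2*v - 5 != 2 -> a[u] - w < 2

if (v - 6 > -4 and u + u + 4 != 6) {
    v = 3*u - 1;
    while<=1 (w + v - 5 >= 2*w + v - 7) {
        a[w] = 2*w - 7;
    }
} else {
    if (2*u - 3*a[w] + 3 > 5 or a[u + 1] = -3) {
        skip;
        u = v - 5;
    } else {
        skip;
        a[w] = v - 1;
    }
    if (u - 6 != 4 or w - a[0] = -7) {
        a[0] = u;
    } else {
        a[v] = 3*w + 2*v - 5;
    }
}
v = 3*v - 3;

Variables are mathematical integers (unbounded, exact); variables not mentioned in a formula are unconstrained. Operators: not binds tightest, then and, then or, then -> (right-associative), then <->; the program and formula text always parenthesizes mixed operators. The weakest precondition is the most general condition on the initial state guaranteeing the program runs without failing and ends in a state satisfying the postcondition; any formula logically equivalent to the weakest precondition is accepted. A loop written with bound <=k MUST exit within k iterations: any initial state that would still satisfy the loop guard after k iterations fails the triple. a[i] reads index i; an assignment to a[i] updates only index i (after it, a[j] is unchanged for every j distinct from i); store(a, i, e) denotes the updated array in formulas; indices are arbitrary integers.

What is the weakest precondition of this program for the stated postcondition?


Working backward. After the program, the postcondition 3*v - 2*v - 5 != 2 -> a[u] - w < 2 must hold; in canonical form it is v != 7 -> a[u] < w + 2.
Before v := 3*v - 3: 3*v != 10 -> a[u] < w + 2
Then branch requires (w <= 2 -> ((not (w <= 2)) and (9*u != 13 -> store(a, w, 2*w - 7)[u] < w + 2))) and ((not (w <= 2)) -> (9*u != 13 -> a[u] < w + 2)); else branch requires ((2*u > 3*a[w] + 2 or a[u + 1] = -3) -> (((v != 15 or w = a[0] - 7) -> (3*v != 10 -> store(a, 0, v - 5)[v - 5] < w + 2)) and ((not (v != 15 or w = a[0] - 7)) -> (3*v != 10 -> store(a, v, 2*v + 3*w - 5)[v - 5] < w + 2)))) and ((not (2*u > 3*a[w] + 2 or a[u + 1] = -3)) -> (((u != 10 or w = store(a, w, v - 1)[0] - 7) -> (3*v != 10 -> store(store(a, w, v - 1), 0, u)[u] < w + 2)) and ((not (u != 10 or w = store(a, w, v - 1)[0] - 7)) -> (3*v != 10 -> store(store(a, w, v - 1), v, 2*v + 3*w - 5)[u] < w + 2)))).
Before the if: ((v > 2 and 2*u != 2) -> ((w <= 2 -> ((not (w <= 2)) and (9*u != 13 -> store(a, w, 2*w - 7)[u] < w + 2))) and ((not (w <= 2)) -> (9*u != 13 -> a[u] < w + 2)))) and ((not (v > 2 and 2*u != 2)) -> (((2*u > 3*a[w] + 2 or a[u + 1] = -3) -> (((v != 15 or w = a[0] - 7) -> (3*v != 10 -> store(a, 0, v - 5)[v - 5] < w + 2)) and ((not (v != 15 or w = a[0] - 7)) -> (3*v != 10 -> store(a, v, 2*v + 3*w - 5)[v - 5] < w + 2)))) and ((not (2*u > 3*a[w] + 2 or a[u + 1] = -3)) -> (((u != 10 or w = store(a, w, v - 1)[0] - 7) -> (3*v != 10 -> store(store(a, w, v - 1), 0, u)[u] < w + 2)) and ((not (u != 10 or w = store(a, w, v - 1)[0] - 7)) -> (3*v != 10 -> store(store(a, w, v - 1), v, 2*v + 3*w - 5)[u] < w + 2))))))
Answer: WP = ((v > 2 and 2*u != 2) -> ((w <= 2 -> ((not (w <= 2)) and (9*u != 13 -> store(a, w, 2*w - 7)[u] < w + 2))) and ((not (w <= 2)) -> (9*u != 13 -> a[u] < w + 2)))) and ((not (v > 2 and 2*u != 2)) -> (((2*u > 3*a[w] + 2 or a[u + 1] = -3) -> (((v != 15 or w = a[0] - 7) -> (3*v != 10 -> store(a, 0, v - 5)[v - 5] < w + 2)) and ((not (v != 15 or w = a[0] - 7)) -> (3*v != 10 -> store(a, v, 2*v + 3*w - 5)[v - 5] < w + 2)))) and ((not (2*u > 3*a[w] + 2 or a[u + 1] = -3)) -> (((u != 10 or w = store(a, w, v - 1)[0] - 7) -> (3*v != 10 -> store(store(a, w, v - 1), 0, u)[u] < w + 2)) and ((not (u != 10 or w = store(a, w, v - 1)[0] - 7)) -> (3*v != 10 -> store(store(a, w, v - 1), v, 2*v + 3*w - 5)[u] < w + 2))))))


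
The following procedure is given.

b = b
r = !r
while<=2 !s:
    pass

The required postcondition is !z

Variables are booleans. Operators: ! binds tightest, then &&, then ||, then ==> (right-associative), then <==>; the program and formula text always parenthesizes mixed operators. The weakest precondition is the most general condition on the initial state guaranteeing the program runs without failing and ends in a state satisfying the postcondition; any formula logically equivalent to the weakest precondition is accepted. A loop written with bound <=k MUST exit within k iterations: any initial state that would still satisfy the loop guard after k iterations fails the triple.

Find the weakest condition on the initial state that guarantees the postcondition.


Working backward. After the program, !z must hold.
Before the loop (bound <=2), unroll the exhaustion recursion (WP_0 = exit-now case; WP_j = one more guarded iteration, up to j = 2):
  WP_0: s && (!z)
  WP_1: ((!s) ==> (s && (!z))) && (s ==> (!z))
  WP_2: ((!s) ==> (((!s) ==> (s && (!z))) && (s ==> (!z)))) && (s ==> (!z))
So before the loop: ((!s) ==> (((!s) ==> (s && (!z))) && (s ==> (!z)))) && (s ==> (!z))
Before r := !r: ((!s) ==> (((!s) ==> (s && (!z))) && (s ==> (!z)))) && (s ==> (!z))
Before b := b: ((!s) ==> (((!s) ==> (s && (!z))) && (s ==> (!z)))) && (s ==> (!z))
Answer: WP = ((!s) ==> (((!s) ==> (s && (!z))) && (s ==> (!z)))) && (s ==> (!z))


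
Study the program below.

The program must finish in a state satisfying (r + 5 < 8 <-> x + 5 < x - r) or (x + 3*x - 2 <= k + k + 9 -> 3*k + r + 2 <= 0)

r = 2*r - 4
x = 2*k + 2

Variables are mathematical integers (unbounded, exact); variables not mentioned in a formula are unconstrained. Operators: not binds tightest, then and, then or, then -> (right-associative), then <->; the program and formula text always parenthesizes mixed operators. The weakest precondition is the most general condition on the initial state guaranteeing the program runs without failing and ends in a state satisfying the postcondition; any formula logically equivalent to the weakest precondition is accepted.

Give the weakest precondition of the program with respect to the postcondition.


Working backward. After the program, the postcondition (r + 5 < 8 <-> x + 5 < x - r) or (x + 3*x - 2 <= k + k + 9 -> 3*k + r + 2 <= 0) must hold; in canonical form it is (r < 3 <-> r < -5) or (4*x <= 2*k + 11 -> 3*k + r <= -2).
Before x := 2*k + 2: (r < 3 <-> r < -5) or (6*k <= 3 -> 3*k + r <= -2)
Before r := 2*r - 4: (2*r < 7 <-> 2*r < -1) or (6*k <= 3 -> 3*k + 2*r <= 2)
Answer: WP = (2*r < 7 <-> 2*r < -1) or (6*k <= 3 -> 3*k + 2*r <= 2)


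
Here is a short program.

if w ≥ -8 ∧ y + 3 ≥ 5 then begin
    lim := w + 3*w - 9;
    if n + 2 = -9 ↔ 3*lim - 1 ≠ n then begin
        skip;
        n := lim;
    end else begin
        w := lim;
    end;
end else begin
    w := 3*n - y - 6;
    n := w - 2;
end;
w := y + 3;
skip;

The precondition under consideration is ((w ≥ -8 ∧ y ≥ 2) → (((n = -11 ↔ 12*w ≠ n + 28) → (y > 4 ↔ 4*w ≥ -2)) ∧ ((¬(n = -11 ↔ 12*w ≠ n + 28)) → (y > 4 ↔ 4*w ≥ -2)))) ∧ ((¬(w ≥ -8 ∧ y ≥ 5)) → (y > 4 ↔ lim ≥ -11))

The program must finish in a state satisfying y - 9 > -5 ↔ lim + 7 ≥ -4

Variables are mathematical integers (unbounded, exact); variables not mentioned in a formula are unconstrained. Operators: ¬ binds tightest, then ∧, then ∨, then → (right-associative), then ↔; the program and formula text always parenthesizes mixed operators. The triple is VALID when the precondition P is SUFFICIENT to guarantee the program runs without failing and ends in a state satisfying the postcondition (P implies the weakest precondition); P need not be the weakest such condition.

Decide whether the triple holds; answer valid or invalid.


Working backward. After the program, the postcondition y - 9 > -5 ↔ lim + 7 ≥ -4 must hold; in canonical form it is y > 4 ↔ lim ≥ -11.
Before skip: y > 4 ↔ lim ≥ -11
Before w := y + 3: y > 4 ↔ lim ≥ -11
Then branch requires ((n = -11 ↔ 12*w ≠ n + 28) → (y > 4 ↔ 4*w ≥ -2)) ∧ ((¬(n = -11 ↔ 12*w ≠ n + 28)) → (y > 4 ↔ 4*w ≥ -2)); else branch requires y > 4 ↔ lim ≥ -11.
Before the if: ((w ≥ -8 ∧ y ≥ 2) → (((n = -11 ↔ 12*w ≠ n + 28) → (y > 4 ↔ 4*w ≥ -2)) ∧ ((¬(n = -11 ↔ 12*w ≠ n + 28)) → (y > 4 ↔ 4*w ≥ -2)))) ∧ ((¬(w ≥ -8 ∧ y ≥ 2)) → (y > 4 ↔ lim ≥ -11))
The weakest precondition is ((w ≥ -8 ∧ y ≥ 2) → (((n = -11 ↔ 12*w ≠ n + 28) → (y > 4 ↔ 4*w ≥ -2)) ∧ ((¬(n = -11 ↔ 12*w ≠ n + 28)) → (y > 4 ↔ 4*w ≥ -2)))) ∧ ((¬(w ≥ -8 ∧ y ≥ 2)) → (y > 4 ↔ lim ≥ -11)).
Check whether ((w ≥ -8 ∧ y ≥ 2) → (((n = -11 ↔ 12*w ≠ n + 28) → (y > 4 ↔ 4*w ≥ -2)) ∧ ((¬(n = -11 ↔ 12*w ≠ n + 28)) → (y > 4 ↔ 4*w ≥ -2)))) ∧ ((¬(w ≥ -8 ∧ y ≥ 5)) → (y > 4 ↔ lim ≥ -11)) implies it.
Every state satisfying the precondition satisfies the weakest precondition: the implication holds.
Answer: valid


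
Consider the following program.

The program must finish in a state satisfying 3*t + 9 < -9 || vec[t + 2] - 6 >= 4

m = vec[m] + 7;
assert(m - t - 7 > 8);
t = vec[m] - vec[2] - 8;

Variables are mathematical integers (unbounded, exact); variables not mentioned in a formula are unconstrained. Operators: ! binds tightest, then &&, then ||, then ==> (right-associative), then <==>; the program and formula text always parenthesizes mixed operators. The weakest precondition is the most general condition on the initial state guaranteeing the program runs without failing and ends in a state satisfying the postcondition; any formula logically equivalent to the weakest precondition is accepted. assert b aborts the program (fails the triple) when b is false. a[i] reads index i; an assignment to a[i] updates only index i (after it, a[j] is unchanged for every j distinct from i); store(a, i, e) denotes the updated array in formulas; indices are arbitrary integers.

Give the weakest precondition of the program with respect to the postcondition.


Working backward. After the program, the postcondition 3*t + 9 < -9 || vec[t + 2] - 6 >= 4 must hold; in canonical form it is 3*t < -18 || vec[t + 2] >= 10.
Before t := vec[m] - vec[2] - 8: 3*vec[m] < 3*vec[2] + 6 || vec[-vec[2] + vec[m] - 6] >= 10
Before assert m - t - 7 > 8: m > t + 15 && (3*vec[m] < 3*vec[2] + 6 || vec[-vec[2] + vec[m] - 6] >= 10)
Before m := vec[m] + 7: vec[m] > t + 8 && (3*vec[vec[m] + 7] < 3*vec[2] + 6 || vec[vec[vec[m] + 7] - vec[2] - 6] >= 10)
Answer: WP = vec[m] > t + 8 && (3*vec[vec[m] + 7] < 3*vec[2] + 6 || vec[vec[vec[m] + 7] - vec[2] - 6] >= 10)


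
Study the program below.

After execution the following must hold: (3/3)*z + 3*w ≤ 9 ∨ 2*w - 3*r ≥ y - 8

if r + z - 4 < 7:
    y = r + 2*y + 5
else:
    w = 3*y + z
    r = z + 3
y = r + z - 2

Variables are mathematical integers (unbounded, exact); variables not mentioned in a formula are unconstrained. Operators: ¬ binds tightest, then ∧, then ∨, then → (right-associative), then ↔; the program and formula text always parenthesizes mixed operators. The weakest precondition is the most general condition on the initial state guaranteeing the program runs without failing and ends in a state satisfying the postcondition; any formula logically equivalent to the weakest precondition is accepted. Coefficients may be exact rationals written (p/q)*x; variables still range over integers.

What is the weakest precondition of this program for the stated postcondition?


Working backward. After the program, the postcondition (3/3)*z + 3*w ≤ 9 ∨ 2*w - 3*r ≥ y - 8 must hold; in canonical form it is 3*w + z ≤ 9 ∨ 2*w ≥ 3*r + y - 8.
Before y := r + z - 2: 3*w + z ≤ 9 ∨ 2*w ≥ 4*r + z - 10
Then branch requires 3*w + z ≤ 9 ∨ 2*w ≥ 4*r + z - 10; else branch requires 9*y + 4*z ≤ 9 ∨ 6*y ≥ 3*z + 2.
Before the if: (r + z < 11 → (3*w + z ≤ 9 ∨ 2*w ≥ 4*r + z - 10)) ∧ ((¬(r + z < 11)) → (9*y + 4*z ≤ 9 ∨ 6*y ≥ 3*z + 2))
Answer: WP = (r + z < 11 → (3*w + z ≤ 9 ∨ 2*w ≥ 4*r + z - 10)) ∧ ((¬(r + z < 11)) → (9*y + 4*z ≤ 9 ∨ 6*y ≥ 3*z + 2))


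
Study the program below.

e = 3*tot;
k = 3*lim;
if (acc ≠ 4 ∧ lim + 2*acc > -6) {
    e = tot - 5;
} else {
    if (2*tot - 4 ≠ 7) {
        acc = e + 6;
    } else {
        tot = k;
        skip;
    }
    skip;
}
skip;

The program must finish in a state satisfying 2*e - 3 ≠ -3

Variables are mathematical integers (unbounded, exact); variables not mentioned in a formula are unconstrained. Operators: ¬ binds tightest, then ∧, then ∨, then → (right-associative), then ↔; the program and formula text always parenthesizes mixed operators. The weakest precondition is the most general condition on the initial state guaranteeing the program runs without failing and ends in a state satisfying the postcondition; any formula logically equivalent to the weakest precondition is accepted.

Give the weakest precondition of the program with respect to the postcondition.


Working backward. After the program, the postcondition 2*e - 3 ≠ -3 must hold; in canonical form it is 2*e ≠ 0.
Before skip: 2*e ≠ 0
Then branch requires 2*tot ≠ 10; else branch requires (2*tot ≠ 11 → 2*e ≠ 0) ∧ ((¬(2*tot ≠ 11)) → 2*e ≠ 0).
Before the if: ((acc ≠ 4 ∧ 2*acc + lim > -6) → 2*tot ≠ 10) ∧ ((¬(acc ≠ 4 ∧ 2*acc + lim > -6)) → ((2*tot ≠ 11 → 2*e ≠ 0) ∧ ((¬(2*tot ≠ 11)) → 2*e ≠ 0)))
Before k := 3*lim: ((acc ≠ 4 ∧ 2*acc + lim > -6) → 2*tot ≠ 10) ∧ ((¬(acc ≠ 4 ∧ 2*acc + lim > -6)) → ((2*tot ≠ 11 → 2*e ≠ 0) ∧ ((¬(2*tot ≠ 11)) → 2*e ≠ 0)))
Before e := 3*tot: ((acc ≠ 4 ∧ 2*acc + lim > -6) → 2*tot ≠ 10) ∧ ((¬(acc ≠ 4 ∧ 2*acc + lim > -6)) → ((2*tot ≠ 11 → 6*tot ≠ 0) ∧ ((¬(2*tot ≠ 11)) → 6*tot ≠ 0)))
Answer: WP = ((acc ≠ 4 ∧ 2*acc + lim > -6) → 2*tot ≠ 10) ∧ ((¬(acc ≠ 4 ∧ 2*acc + lim > -6)) → ((2*tot ≠ 11 → 6*tot ≠ 0) ∧ ((¬(2*tot ≠ 11)) → 6*tot ≠ 0)))


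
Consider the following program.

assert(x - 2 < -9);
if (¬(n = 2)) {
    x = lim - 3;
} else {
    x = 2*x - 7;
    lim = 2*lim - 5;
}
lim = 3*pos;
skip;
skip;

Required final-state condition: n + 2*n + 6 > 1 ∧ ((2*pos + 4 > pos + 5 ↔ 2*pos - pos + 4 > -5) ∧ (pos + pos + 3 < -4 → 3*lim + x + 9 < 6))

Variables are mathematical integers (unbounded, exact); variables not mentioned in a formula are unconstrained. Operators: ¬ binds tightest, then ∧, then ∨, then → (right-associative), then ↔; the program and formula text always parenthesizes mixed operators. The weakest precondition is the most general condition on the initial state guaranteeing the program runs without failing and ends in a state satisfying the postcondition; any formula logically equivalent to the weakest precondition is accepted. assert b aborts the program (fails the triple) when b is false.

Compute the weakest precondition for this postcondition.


Working backward. After the program, the postcondition n + 2*n + 6 > 1 ∧ ((2*pos + 4 > pos + 5 ↔ 2*pos - pos + 4 > -5) ∧ (pos + pos + 3 < -4 → 3*lim + x + 9 < 6)) must hold; in canonical form it is 3*n > -5 ∧ (pos > 1 ↔ pos > -9) ∧ (2*pos < -7 → 3*lim + x < -3).
Before skip: 3*n > -5 ∧ (pos > 1 ↔ pos > -9) ∧ (2*pos < -7 → 3*lim + x < -3)
Before skip: 3*n > -5 ∧ (pos > 1 ↔ pos > -9) ∧ (2*pos < -7 → 3*lim + x < -3)
Before lim := 3*pos: 3*n > -5 ∧ (pos > 1 ↔ pos > -9) ∧ (2*pos < -7 → 9*pos + x < -3)
Then branch requires 3*n > -5 ∧ (pos > 1 ↔ pos > -9) ∧ (2*pos < -7 → lim + 9*pos < 0); else branch requires 3*n > -5 ∧ (pos > 1 ↔ pos > -9) ∧ (2*pos < -7 → 9*pos + 2*x < 4).
Before the if: ((¬(n = 2)) → (3*n > -5 ∧ (pos > 1 ↔ pos > -9) ∧ (2*pos < -7 → lim + 9*pos < 0))) ∧ (n = 2 → (3*n > -5 ∧ (pos > 1 ↔ pos > -9) ∧ (2*pos < -7 → 9*pos + 2*x < 4)))
Before assert x - 2 < -9: x < -7 ∧ ((¬(n = 2)) → (3*n > -5 ∧ (pos > 1 ↔ pos > -9) ∧ (2*pos < -7 → lim + 9*pos < 0))) ∧ (n = 2 → (3*n > -5 ∧ (pos > 1 ↔ pos > -9) ∧ (2*pos < -7 → 9*pos + 2*x < 4)))
Answer: WP = x < -7 ∧ ((¬(n = 2)) → (3*n > -5 ∧ (pos > 1 ↔ pos > -9) ∧ (2*pos < -7 → lim + 9*pos < 0))) ∧ (n = 2 → (3*n > -5 ∧ (pos > 1 ↔ pos > -9) ∧ (2*pos < -7 → 9*pos + 2*x < 4)))


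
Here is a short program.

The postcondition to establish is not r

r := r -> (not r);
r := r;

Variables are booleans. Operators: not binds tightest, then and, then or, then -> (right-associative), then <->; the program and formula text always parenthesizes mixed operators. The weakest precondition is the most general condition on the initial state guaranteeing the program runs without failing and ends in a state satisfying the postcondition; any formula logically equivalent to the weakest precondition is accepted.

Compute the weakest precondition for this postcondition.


Working backward. After the program, not r must hold.
Before r := r: not r
Before r := r -> (not r): not (r -> (not r))
Answer: WP = not (r -> (not r))


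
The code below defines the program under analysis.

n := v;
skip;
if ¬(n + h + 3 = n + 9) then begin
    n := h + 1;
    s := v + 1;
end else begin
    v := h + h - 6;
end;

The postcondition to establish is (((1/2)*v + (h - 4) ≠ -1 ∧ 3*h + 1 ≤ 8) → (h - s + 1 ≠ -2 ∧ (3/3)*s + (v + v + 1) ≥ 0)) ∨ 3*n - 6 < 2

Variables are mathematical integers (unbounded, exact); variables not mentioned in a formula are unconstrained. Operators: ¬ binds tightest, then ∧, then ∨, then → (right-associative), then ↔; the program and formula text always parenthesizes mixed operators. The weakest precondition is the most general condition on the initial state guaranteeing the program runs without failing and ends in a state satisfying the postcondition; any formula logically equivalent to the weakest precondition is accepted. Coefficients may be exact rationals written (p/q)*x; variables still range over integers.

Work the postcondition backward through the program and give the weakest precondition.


Working backward. After the program, the postcondition (((1/2)*v + (h - 4) ≠ -1 ∧ 3*h + 1 ≤ 8) → (h - s + 1 ≠ -2 ∧ (3/3)*s + (v + v + 1) ≥ 0)) ∨ 3*n - 6 < 2 must hold; in canonical form it is ((h + (1/2)*v ≠ 3 ∧ 3*h ≤ 7) → (h ≠ s - 3 ∧ s + 2*v ≥ -1)) ∨ 3*n < 8.
Then branch requires ((h + (1/2)*v ≠ 3 ∧ 3*h ≤ 7) → (h ≠ v - 2 ∧ 3*v ≥ -2)) ∨ 3*h < 5; else branch requires ((2*h ≠ 6 ∧ 3*h ≤ 7) → (h ≠ s - 3 ∧ 4*h + s ≥ 11)) ∨ 3*n < 8.
Before the if: ((¬(h = 6)) → (((h + (1/2)*v ≠ 3 ∧ 3*h ≤ 7) → (h ≠ v - 2 ∧ 3*v ≥ -2)) ∨ 3*h < 5)) ∧ (h = 6 → (((2*h ≠ 6 ∧ 3*h ≤ 7) → (h ≠ s - 3 ∧ 4*h + s ≥ 11)) ∨ 3*n < 8))
Before skip: ((¬(h = 6)) → (((h + (1/2)*v ≠ 3 ∧ 3*h ≤ 7) → (h ≠ v - 2 ∧ 3*v ≥ -2)) ∨ 3*h < 5)) ∧ (h = 6 → (((2*h ≠ 6 ∧ 3*h ≤ 7) → (h ≠ s - 3 ∧ 4*h + s ≥ 11)) ∨ 3*n < 8))
Before n := v: ((¬(h = 6)) → (((h + (1/2)*v ≠ 3 ∧ 3*h ≤ 7) → (h ≠ v - 2 ∧ 3*v ≥ -2)) ∨ 3*h < 5)) ∧ (h = 6 → (((2*h ≠ 6 ∧ 3*h ≤ 7) → (h ≠ s - 3 ∧ 4*h + s ≥ 11)) ∨ 3*v < 8))
Answer: WP = ((¬(h = 6)) → (((h + (1/2)*v ≠ 3 ∧ 3*h ≤ 7) → (h ≠ v - 2 ∧ 3*v ≥ -2)) ∨ 3*h < 5)) ∧ (h = 6 → (((2*h ≠ 6 ∧ 3*h ≤ 7) → (h ≠ s - 3 ∧ 4*h + s ≥ 11)) ∨ 3*v < 8))
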